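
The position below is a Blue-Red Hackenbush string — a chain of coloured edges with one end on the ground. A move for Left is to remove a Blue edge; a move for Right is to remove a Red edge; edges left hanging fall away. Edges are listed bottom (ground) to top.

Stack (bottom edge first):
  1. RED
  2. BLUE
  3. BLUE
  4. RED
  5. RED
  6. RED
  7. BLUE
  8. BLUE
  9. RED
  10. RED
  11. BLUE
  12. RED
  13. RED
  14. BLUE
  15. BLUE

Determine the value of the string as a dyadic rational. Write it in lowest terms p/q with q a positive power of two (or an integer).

-7385/16384

Recurse on prefixes of the 15-edge string RED BLUE BLUE RED RED RED BLUE BLUE RED RED BLUE RED RED BLUE BLUE:
v(R) = { — | 0 } ⇒ -1
v(RB) = { -1 | 0 } ⇒ -1/2
v(RBB) = { -1,-1/2 | 0 } ⇒ -1/4
v(RBBR) = { -1,-1/2 | -1/4,0 } ⇒ -3/8
v(RBBRR) = { -1,-1/2 | -3/8,-1/4,0 } ⇒ -7/16
v(RBBRRR) = { -1,-1/2 | -7/16,-3/8,-1/4,0 } ⇒ -15/32
v(RBBRRRB) = { -1,-1/2,-15/32 | -7/16,-3/8,-1/4,0 } ⇒ -29/64
v(RBBRRRBB) = { -1,-1/2,-15/32,-29/64 | -7/16,-3/8,-1/4,0 } ⇒ -57/128
v(RBBRRRBBR) = { -1,-1/2,-15/32,-29/64 | -57/128,-7/16,-3/8,-1/4,0 } ⇒ -115/256
v(RBBRRRBBRR) = { -1,-1/2,-15/32,-29/64 | -115/256,-57/128,-7/16,-3/8,-1/4,0 } ⇒ -231/512
v(RBBRRRBBRRB) = { -1,-1/2,-15/32,-29/64,-231/512 | -115/256,-57/128,-7/16,-3/8,-1/4,0 } ⇒ -461/1024
v(RBBRRRBBRRBR) = { -1,-1/2,-15/32,-29/64,-231/512 | -461/1024,-115/256,-57/128,-7/16,-3/8,-1/4,0 } ⇒ -923/2048
v(RBBRRRBBRRBRR) = { -1,-1/2,-15/32,-29/64,-231/512 | -923/2048,-461/1024,-115/256,-57/128,-7/16,-3/8,-1/4,0 } ⇒ -1847/4096
v(RBBRRRBBRRBRRB) = { -1,-1/2,-15/32,-29/64,-231/512,-1847/4096 | -923/2048,-461/1024,-115/256,-57/128,-7/16,-3/8,-1/4,0 } ⇒ -3693/8192
v(RBBRRRBBRRBRRBB) = { -1,-1/2,-15/32,-29/64,-231/512,-1847/4096,-3693/8192 | -923/2048,-461/1024,-115/256,-57/128,-7/16,-3/8,-1/4,0 } ⇒ -7385/16384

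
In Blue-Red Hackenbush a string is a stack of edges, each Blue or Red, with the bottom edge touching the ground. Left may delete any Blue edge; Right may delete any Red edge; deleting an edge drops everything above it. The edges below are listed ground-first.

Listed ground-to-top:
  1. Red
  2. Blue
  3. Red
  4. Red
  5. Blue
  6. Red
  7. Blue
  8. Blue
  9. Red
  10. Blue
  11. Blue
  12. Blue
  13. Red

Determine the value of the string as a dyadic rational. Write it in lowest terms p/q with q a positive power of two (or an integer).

-3363/4096

R: Left {  }, Right { 0 } so simplest -1
RB: Left { -1 }, Right { 0 } so simplest -1/2
RBR: Left { -1 }, Right { -1/2; 0 } so simplest -3/4
RBRR: Left { -1 }, Right { -3/4; -1/2; 0 } so simplest -7/8
RBRRB: Left { -1; -7/8 }, Right { -3/4; -1/2; 0 } so simplest -13/16
RBRRBR: Left { -1; -7/8 }, Right { -13/16; -3/4; -1/2; 0 } so simplest -27/32
RBRRBRB: Left { -1; -7/8; -27/32 }, Right { -13/16; -3/4; -1/2; 0 } so simplest -53/64
RBRRBRBB: Left { -1; -7/8; -27/32; -53/64 }, Right { -13/16; -3/4; -1/2; 0 } so simplest -105/128
RBRRBRBBR: Left { -1; -7/8; -27/32; -53/64 }, Right { -105/128; -13/16; -3/4; -1/2; 0 } so simplest -211/256
RBRRBRBBRB: Left { -1; -7/8; -27/32; -53/64; -211/256 }, Right { -105/128; -13/16; -3/4; -1/2; 0 } so simplest -421/512
RBRRBRBBRBB: Left { -1; -7/8; -27/32; -53/64; -211/256; -421/512 }, Right { -105/128; -13/16; -3/4; -1/2; 0 } so simplest -841/1024
RBRRBRBBRBBB: Left { -1; -7/8; -27/32; -53/64; -211/256; -421/512; -841/1024 }, Right { -105/128; -13/16; -3/4; -1/2; 0 } so simplest -1681/2048
RBRRBRBBRBBBR: Left { -1; -7/8; -27/32; -53/64; -211/256; -421/512; -841/1024 }, Right { -1681/2048; -105/128; -13/16; -3/4; -1/2; 0 } so simplest -3363/4096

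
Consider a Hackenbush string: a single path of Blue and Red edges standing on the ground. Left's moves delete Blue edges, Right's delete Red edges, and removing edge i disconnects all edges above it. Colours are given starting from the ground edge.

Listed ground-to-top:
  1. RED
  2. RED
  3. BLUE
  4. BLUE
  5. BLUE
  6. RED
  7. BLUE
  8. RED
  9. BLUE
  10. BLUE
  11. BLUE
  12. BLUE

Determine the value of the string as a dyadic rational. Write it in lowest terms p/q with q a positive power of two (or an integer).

-1185/1024

Recurse on prefixes of the 12-edge string RED RED BLUE BLUE BLUE RED BLUE RED BLUE BLUE BLUE BLUE:
edge 1 of 12 (RED): {  | 0 } so -1
edge 2 of 12 (RED): {  | -1,0 } so -2
edge 3 of 12 (BLUE): { -2 | -1,0 } so -3/2
edge 4 of 12 (BLUE): { -2,-3/2 | -1,0 } so -5/4
edge 5 of 12 (BLUE): { -2,-3/2,-5/4 | -1,0 } so -9/8
edge 6 of 12 (RED): { -2,-3/2,-5/4 | -9/8,-1,0 } so -19/16
edge 7 of 12 (BLUE): { -2,-3/2,-5/4,-19/16 | -9/8,-1,0 } so -37/32
edge 8 of 12 (RED): { -2,-3/2,-5/4,-19/16 | -37/32,-9/8,-1,0 } so -75/64
edge 9 of 12 (BLUE): { -2,-3/2,-5/4,-19/16,-75/64 | -37/32,-9/8,-1,0 } so -149/128
edge 10 of 12 (BLUE): { -2,-3/2,-5/4,-19/16,-75/64,-149/128 | -37/32,-9/8,-1,0 } so -297/256
edge 11 of 12 (BLUE): { -2,-3/2,-5/4,-19/16,-75/64,-149/128,-297/256 | -37/32,-9/8,-1,0 } so -593/512
edge 12 of 12 (BLUE): { -2,-3/2,-5/4,-19/16,-75/64,-149/128,-297/256,-593/512 | -37/32,-9/8,-1,0 } so -1185/1024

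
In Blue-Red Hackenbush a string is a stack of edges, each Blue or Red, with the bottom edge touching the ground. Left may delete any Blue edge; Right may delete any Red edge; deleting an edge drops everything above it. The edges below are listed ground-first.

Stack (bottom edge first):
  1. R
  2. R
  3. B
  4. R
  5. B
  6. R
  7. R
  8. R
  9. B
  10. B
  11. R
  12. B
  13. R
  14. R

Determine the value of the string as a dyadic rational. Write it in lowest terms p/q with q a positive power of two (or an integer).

val_1 [R]  L=[none]  R=[0]  gives -1
val_2 [RR]  L=[none]  R=[-1; 0]  gives -2
val_3 [RRB]  L=[-2]  R=[-1; 0]  gives -3/2
val_4 [RRBR]  L=[-2]  R=[-3/2; -1; 0]  gives -7/4
val_5 [RRBRB]  L=[-2; -7/4]  R=[-3/2; -1; 0]  gives -13/8
val_6 [RRBRBR]  L=[-2; -7/4]  R=[-13/8; -3/2; -1; 0]  gives -27/16
val_7 [RRBRBRR]  L=[-2; -7/4]  R=[-27/16; -13/8; -3/2; -1; 0]  gives -55/32
val_8 [RRBRBRRR]  L=[-2; -7/4]  R=[-55/32; -27/16; -13/8; -3/2; -1; 0]  gives -111/64
val_9 [RRBRBRRRB]  L=[-2; -7/4; -111/64]  R=[-55/32; -27/16; -13/8; -3/2; -1; 0]  gives -221/128
val_10 [RRBRBRRRBB]  L=[-2; -7/4; -111/64; -221/128]  R=[-55/32; -27/16; -13/8; -3/2; -1; 0]  gives -441/256
val_11 [RRBRBRRRBBR]  L=[-2; -7/4; -111/64; -221/128]  R=[-441/256; -55/32; -27/16; -13/8; -3/2; -1; 0]  gives -883/512
val_12 [RRBRBRRRBBRB]  L=[-2; -7/4; -111/64; -221/128; -883/512]  R=[-441/256; -55/32; -27/16; -13/8; -3/2; -1; 0]  gives -1765/1024
val_13 [RRBRBRRRBBRBR]  L=[-2; -7/4; -111/64; -221/128; -883/512]  R=[-1765/1024; -441/256; -55/32; -27/16; -13/8; -3/2; -1; 0]  gives -3531/2048
val_14 [RRBRBRRRBBRBRR]  L=[-2; -7/4; -111/64; -221/128; -883/512]  R=[-3531/2048; -1765/1024; -441/256; -55/32; -27/16; -13/8; -3/2; -1; 0]  gives -7063/4096

-7063/4096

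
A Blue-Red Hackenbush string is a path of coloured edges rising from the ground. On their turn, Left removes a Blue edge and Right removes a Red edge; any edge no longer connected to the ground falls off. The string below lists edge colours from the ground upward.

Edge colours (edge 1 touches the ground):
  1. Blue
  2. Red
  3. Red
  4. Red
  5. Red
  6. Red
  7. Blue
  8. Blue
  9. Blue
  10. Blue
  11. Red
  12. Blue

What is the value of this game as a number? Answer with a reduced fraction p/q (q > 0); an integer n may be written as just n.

123/2048

B: Left { 0 }, Right {  } ⇒ simplest 1
BR: Left { 0 }, Right { 1 } ⇒ simplest 1/2
BRR: Left { 0 }, Right { 1/2 1 } ⇒ simplest 1/4
BRRR: Left { 0 }, Right { 1/4 1/2 1 } ⇒ simplest 1/8
BRRRR: Left { 0 }, Right { 1/8 1/4 1/2 1 } ⇒ simplest 1/16
BRRRRR: Left { 0 }, Right { 1/16 1/8 1/4 1/2 1 } ⇒ simplest 1/32
BRRRRRB: Left { 0 1/32 }, Right { 1/16 1/8 1/4 1/2 1 } ⇒ simplest 3/64
BRRRRRBB: Left { 0 1/32 3/64 }, Right { 1/16 1/8 1/4 1/2 1 } ⇒ simplest 7/128
BRRRRRBBB: Left { 0 1/32 3/64 7/128 }, Right { 1/16 1/8 1/4 1/2 1 } ⇒ simplest 15/256
BRRRRRBBBB: Left { 0 1/32 3/64 7/128 15/256 }, Right { 1/16 1/8 1/4 1/2 1 } ⇒ simplest 31/512
BRRRRRBBBBR: Left { 0 1/32 3/64 7/128 15/256 }, Right { 31/512 1/16 1/8 1/4 1/2 1 } ⇒ simplest 61/1024
BRRRRRBBBBRB: Left { 0 1/32 3/64 7/128 15/256 61/1024 }, Right { 31/512 1/16 1/8 1/4 1/2 1 } ⇒ simplest 123/2048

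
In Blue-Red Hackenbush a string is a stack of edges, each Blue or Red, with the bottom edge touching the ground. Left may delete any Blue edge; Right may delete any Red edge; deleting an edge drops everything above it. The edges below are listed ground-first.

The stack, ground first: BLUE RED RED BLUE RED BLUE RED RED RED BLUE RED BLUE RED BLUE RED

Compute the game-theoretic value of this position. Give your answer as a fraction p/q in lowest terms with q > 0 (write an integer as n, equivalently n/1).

5205/16384

edge 1 of 15 (BLUE): { 0 | — } → 1
edge 2 of 15 (RED): { 0 | 1 } → 1/2
edge 3 of 15 (RED): { 0 | 1/2,1 } → 1/4
edge 4 of 15 (BLUE): { 0,1/4 | 1/2,1 } → 3/8
edge 5 of 15 (RED): { 0,1/4 | 3/8,1/2,1 } → 5/16
edge 6 of 15 (BLUE): { 0,1/4,5/16 | 3/8,1/2,1 } → 11/32
edge 7 of 15 (RED): { 0,1/4,5/16 | 11/32,3/8,1/2,1 } → 21/64
edge 8 of 15 (RED): { 0,1/4,5/16 | 21/64,11/32,3/8,1/2,1 } → 41/128
edge 9 of 15 (RED): { 0,1/4,5/16 | 41/128,21/64,11/32,3/8,1/2,1 } → 81/256
edge 10 of 15 (BLUE): { 0,1/4,5/16,81/256 | 41/128,21/64,11/32,3/8,1/2,1 } → 163/512
edge 11 of 15 (RED): { 0,1/4,5/16,81/256 | 163/512,41/128,21/64,11/32,3/8,1/2,1 } → 325/1024
edge 12 of 15 (BLUE): { 0,1/4,5/16,81/256,325/1024 | 163/512,41/128,21/64,11/32,3/8,1/2,1 } → 651/2048
edge 13 of 15 (RED): { 0,1/4,5/16,81/256,325/1024 | 651/2048,163/512,41/128,21/64,11/32,3/8,1/2,1 } → 1301/4096
edge 14 of 15 (BLUE): { 0,1/4,5/16,81/256,325/1024,1301/4096 | 651/2048,163/512,41/128,21/64,11/32,3/8,1/2,1 } → 2603/8192
edge 15 of 15 (RED): { 0,1/4,5/16,81/256,325/1024,1301/4096 | 2603/8192,651/2048,163/512,41/128,21/64,11/32,3/8,1/2,1 } → 5205/16384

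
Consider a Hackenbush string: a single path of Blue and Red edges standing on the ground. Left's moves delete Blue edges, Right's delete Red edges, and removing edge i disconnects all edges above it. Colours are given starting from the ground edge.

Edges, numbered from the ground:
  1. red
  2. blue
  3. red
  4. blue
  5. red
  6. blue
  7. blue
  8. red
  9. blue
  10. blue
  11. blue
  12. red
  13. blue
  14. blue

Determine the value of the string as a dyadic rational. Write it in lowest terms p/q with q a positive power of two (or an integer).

Recurse on prefixes of the 14-edge string red blue red blue red blue blue red blue blue blue red blue blue:
val_1 [r]  L=[∅]  R=[0]  = -1
val_2 [rb]  L=[-1]  R=[0]  = -1/2
val_3 [rbr]  L=[-1]  R=[-1/2, 0]  = -3/4
val_4 [rbrb]  L=[-1, -3/4]  R=[-1/2, 0]  = -5/8
val_5 [rbrbr]  L=[-1, -3/4]  R=[-5/8, -1/2, 0]  = -11/16
val_6 [rbrbrb]  L=[-1, -3/4, -11/16]  R=[-5/8, -1/2, 0]  = -21/32
val_7 [rbrbrbb]  L=[-1, -3/4, -11/16, -21/32]  R=[-5/8, -1/2, 0]  = -41/64
val_8 [rbrbrbbr]  L=[-1, -3/4, -11/16, -21/32]  R=[-41/64, -5/8, -1/2, 0]  = -83/128
val_9 [rbrbrbbrb]  L=[-1, -3/4, -11/16, -21/32, -83/128]  R=[-41/64, -5/8, -1/2, 0]  = -165/256
val_10 [rbrbrbbrbb]  L=[-1, -3/4, -11/16, -21/32, -83/128, -165/256]  R=[-41/64, -5/8, -1/2, 0]  = -329/512
val_11 [rbrbrbbrbbb]  L=[-1, -3/4, -11/16, -21/32, -83/128, -165/256, -329/512]  R=[-41/64, -5/8, -1/2, 0]  = -657/1024
val_12 [rbrbrbbrbbbr]  L=[-1, -3/4, -11/16, -21/32, -83/128, -165/256, -329/512]  R=[-657/1024, -41/64, -5/8, -1/2, 0]  = -1315/2048
val_13 [rbrbrbbrbbbrb]  L=[-1, -3/4, -11/16, -21/32, -83/128, -165/256, -329/512, -1315/2048]  R=[-657/1024, -41/64, -5/8, -1/2, 0]  = -2629/4096
val_14 [rbrbrbbrbbbrbb]  L=[-1, -3/4, -11/16, -21/32, -83/128, -165/256, -329/512, -1315/2048, -2629/4096]  R=[-657/1024, -41/64, -5/8, -1/2, 0]  = -5257/8192

-5257/8192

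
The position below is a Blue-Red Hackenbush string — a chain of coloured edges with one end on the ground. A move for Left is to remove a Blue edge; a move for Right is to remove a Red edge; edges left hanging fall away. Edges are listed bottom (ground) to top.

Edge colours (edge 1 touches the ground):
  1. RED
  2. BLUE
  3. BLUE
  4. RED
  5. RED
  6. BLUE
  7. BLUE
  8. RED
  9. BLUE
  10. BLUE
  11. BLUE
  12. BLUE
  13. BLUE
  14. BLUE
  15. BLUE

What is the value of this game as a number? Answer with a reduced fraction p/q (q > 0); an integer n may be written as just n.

Prefix values for RED BLUE BLUE RED RED BLUE BLUE RED BLUE BLUE BLUE BLUE BLUE BLUE BLUE via {L|R} + simplicity:
R: Left { — }, Right { 0 } => simplest -1
RB: Left { -1 }, Right { 0 } => simplest -1/2
RBB: Left { -1 -1/2 }, Right { 0 } => simplest -1/4
RBBR: Left { -1 -1/2 }, Right { -1/4 0 } => simplest -3/8
RBBRR: Left { -1 -1/2 }, Right { -3/8 -1/4 0 } => simplest -7/16
RBBRRB: Left { -1 -1/2 -7/16 }, Right { -3/8 -1/4 0 } => simplest -13/32
RBBRRBB: Left { -1 -1/2 -7/16 -13/32 }, Right { -3/8 -1/4 0 } => simplest -25/64
RBBRRBBR: Left { -1 -1/2 -7/16 -13/32 }, Right { -25/64 -3/8 -1/4 0 } => simplest -51/128
RBBRRBBRB: Left { -1 -1/2 -7/16 -13/32 -51/128 }, Right { -25/64 -3/8 -1/4 0 } => simplest -101/256
RBBRRBBRBB: Left { -1 -1/2 -7/16 -13/32 -51/128 -101/256 }, Right { -25/64 -3/8 -1/4 0 } => simplest -201/512
RBBRRBBRBBB: Left { -1 -1/2 -7/16 -13/32 -51/128 -101/256 -201/512 }, Right { -25/64 -3/8 -1/4 0 } => simplest -401/1024
RBBRRBBRBBBB: Left { -1 -1/2 -7/16 -13/32 -51/128 -101/256 -201/512 -401/1024 }, Right { -25/64 -3/8 -1/4 0 } => simplest -801/2048
RBBRRBBRBBBBB: Left { -1 -1/2 -7/16 -13/32 -51/128 -101/256 -201/512 -401/1024 -801/2048 }, Right { -25/64 -3/8 -1/4 0 } => simplest -1601/4096
RBBRRBBRBBBBBB: Left { -1 -1/2 -7/16 -13/32 -51/128 -101/256 -201/512 -401/1024 -801/2048 -1601/4096 }, Right { -25/64 -3/8 -1/4 0 } => simplest -3201/8192
RBBRRBBRBBBBBBB: Left { -1 -1/2 -7/16 -13/32 -51/128 -101/256 -201/512 -401/1024 -801/2048 -1601/4096 -3201/8192 }, Right { -25/64 -3/8 -1/4 0 } => simplest -6401/16384

-6401/16384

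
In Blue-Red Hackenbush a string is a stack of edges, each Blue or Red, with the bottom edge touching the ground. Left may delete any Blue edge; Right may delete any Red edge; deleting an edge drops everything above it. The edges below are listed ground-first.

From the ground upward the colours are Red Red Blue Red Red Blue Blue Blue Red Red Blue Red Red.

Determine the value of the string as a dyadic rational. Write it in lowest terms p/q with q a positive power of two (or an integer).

-3639/2048

R: Left { none }, Right { 0 } — simplest -1
RR: Left { none }, Right { -1 0 } — simplest -2
RRB: Left { -2 }, Right { -1 0 } — simplest -3/2
RRBR: Left { -2 }, Right { -3/2 -1 0 } — simplest -7/4
RRBRR: Left { -2 }, Right { -7/4 -3/2 -1 0 } — simplest -15/8
RRBRRB: Left { -2 -15/8 }, Right { -7/4 -3/2 -1 0 } — simplest -29/16
RRBRRBB: Left { -2 -15/8 -29/16 }, Right { -7/4 -3/2 -1 0 } — simplest -57/32
RRBRRBBB: Left { -2 -15/8 -29/16 -57/32 }, Right { -7/4 -3/2 -1 0 } — simplest -113/64
RRBRRBBBR: Left { -2 -15/8 -29/16 -57/32 }, Right { -113/64 -7/4 -3/2 -1 0 } — simplest -227/128
RRBRRBBBRR: Left { -2 -15/8 -29/16 -57/32 }, Right { -227/128 -113/64 -7/4 -3/2 -1 0 } — simplest -455/256
RRBRRBBBRRB: Left { -2 -15/8 -29/16 -57/32 -455/256 }, Right { -227/128 -113/64 -7/4 -3/2 -1 0 } — simplest -909/512
RRBRRBBBRRBR: Left { -2 -15/8 -29/16 -57/32 -455/256 }, Right { -909/512 -227/128 -113/64 -7/4 -3/2 -1 0 } — simplest -1819/1024
RRBRRBBBRRBRR: Left { -2 -15/8 -29/16 -57/32 -455/256 }, Right { -1819/1024 -909/512 -227/128 -113/64 -7/4 -3/2 -1 0 } — simplest -3639/2048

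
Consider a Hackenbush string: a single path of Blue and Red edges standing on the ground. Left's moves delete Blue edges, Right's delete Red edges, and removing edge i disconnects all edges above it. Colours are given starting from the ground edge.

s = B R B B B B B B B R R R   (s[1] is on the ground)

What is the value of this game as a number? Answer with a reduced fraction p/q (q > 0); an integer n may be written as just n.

2033/2048

Recurse on prefixes of the 12-edge string B R B B B B B B B R R R:
edge 1 of 12 (B): { 0 | · } gives 1
edge 2 of 12 (R): { 0 | 1 } gives 1/2
edge 3 of 12 (B): { 0, 1/2 | 1 } gives 3/4
edge 4 of 12 (B): { 0, 1/2, 3/4 | 1 } gives 7/8
edge 5 of 12 (B): { 0, 1/2, 3/4, 7/8 | 1 } gives 15/16
edge 6 of 12 (B): { 0, 1/2, 3/4, 7/8, 15/16 | 1 } gives 31/32
edge 7 of 12 (B): { 0, 1/2, 3/4, 7/8, 15/16, 31/32 | 1 } gives 63/64
edge 8 of 12 (B): { 0, 1/2, 3/4, 7/8, 15/16, 31/32, 63/64 | 1 } gives 127/128
edge 9 of 12 (B): { 0, 1/2, 3/4, 7/8, 15/16, 31/32, 63/64, 127/128 | 1 } gives 255/256
edge 10 of 12 (R): { 0, 1/2, 3/4, 7/8, 15/16, 31/32, 63/64, 127/128 | 255/256, 1 } gives 509/512
edge 11 of 12 (R): { 0, 1/2, 3/4, 7/8, 15/16, 31/32, 63/64, 127/128 | 509/512, 255/256, 1 } gives 1017/1024
edge 12 of 12 (R): { 0, 1/2, 3/4, 7/8, 15/16, 31/32, 63/64, 127/128 | 1017/1024, 509/512, 255/256, 1 } gives 2033/2048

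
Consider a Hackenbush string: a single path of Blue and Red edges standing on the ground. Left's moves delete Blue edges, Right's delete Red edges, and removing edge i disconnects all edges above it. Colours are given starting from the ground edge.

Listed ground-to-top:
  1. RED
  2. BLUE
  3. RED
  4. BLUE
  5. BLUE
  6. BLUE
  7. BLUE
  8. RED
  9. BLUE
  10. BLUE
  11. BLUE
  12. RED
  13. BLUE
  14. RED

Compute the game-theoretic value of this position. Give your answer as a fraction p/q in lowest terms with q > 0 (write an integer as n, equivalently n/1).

-4235/8192

Build v(s[:k]) for k = 1..14, string s = RED BLUE RED BLUE BLUE BLUE BLUE RED BLUE BLUE BLUE RED BLUE RED.
step 1: add RED to get R; options L={  } R={ 0 } ⇒ -1
step 2: add BLUE to get RB; options L={ -1 } R={ 0 } ⇒ -1/2
step 3: add RED to get RBR; options L={ -1 } R={ -1/2, 0 } ⇒ -3/4
step 4: add BLUE to get RBRB; options L={ -1, -3/4 } R={ -1/2, 0 } ⇒ -5/8
step 5: add BLUE to get RBRBB; options L={ -1, -3/4, -5/8 } R={ -1/2, 0 } ⇒ -9/16
step 6: add BLUE to get RBRBBB; options L={ -1, -3/4, -5/8, -9/16 } R={ -1/2, 0 } ⇒ -17/32
step 7: add BLUE to get RBRBBBB; options L={ -1, -3/4, -5/8, -9/16, -17/32 } R={ -1/2, 0 } ⇒ -33/64
step 8: add RED to get RBRBBBBR; options L={ -1, -3/4, -5/8, -9/16, -17/32 } R={ -33/64, -1/2, 0 } ⇒ -67/128
step 9: add BLUE to get RBRBBBBRB; options L={ -1, -3/4, -5/8, -9/16, -17/32, -67/128 } R={ -33/64, -1/2, 0 } ⇒ -133/256
step 10: add BLUE to get RBRBBBBRBB; options L={ -1, -3/4, -5/8, -9/16, -17/32, -67/128, -133/256 } R={ -33/64, -1/2, 0 } ⇒ -265/512
step 11: add BLUE to get RBRBBBBRBBB; options L={ -1, -3/4, -5/8, -9/16, -17/32, -67/128, -133/256, -265/512 } R={ -33/64, -1/2, 0 } ⇒ -529/1024
step 12: add RED to get RBRBBBBRBBBR; options L={ -1, -3/4, -5/8, -9/16, -17/32, -67/128, -133/256, -265/512 } R={ -529/1024, -33/64, -1/2, 0 } ⇒ -1059/2048
step 13: add BLUE to get RBRBBBBRBBBRB; options L={ -1, -3/4, -5/8, -9/16, -17/32, -67/128, -133/256, -265/512, -1059/2048 } R={ -529/1024, -33/64, -1/2, 0 } ⇒ -2117/4096
step 14: add RED to get RBRBBBBRBBBRBR; options L={ -1, -3/4, -5/8, -9/16, -17/32, -67/128, -133/256, -265/512, -1059/2048 } R={ -2117/4096, -529/1024, -33/64, -1/2, 0 } ⇒ -4235/8192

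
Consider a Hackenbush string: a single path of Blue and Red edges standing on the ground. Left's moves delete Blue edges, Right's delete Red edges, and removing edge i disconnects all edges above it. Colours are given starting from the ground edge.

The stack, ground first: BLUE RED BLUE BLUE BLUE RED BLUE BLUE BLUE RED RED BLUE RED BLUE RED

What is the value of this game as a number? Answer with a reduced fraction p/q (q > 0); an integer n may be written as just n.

15253/16384

val(B) = { 0 | (no moves) } -> 1
val(BR) = { 0 | 1 } -> 1/2
val(BRB) = { 0,1/2 | 1 } -> 3/4
val(BRBB) = { 0,1/2,3/4 | 1 } -> 7/8
val(BRBBB) = { 0,1/2,3/4,7/8 | 1 } -> 15/16
val(BRBBBR) = { 0,1/2,3/4,7/8 | 15/16,1 } -> 29/32
val(BRBBBRB) = { 0,1/2,3/4,7/8,29/32 | 15/16,1 } -> 59/64
val(BRBBBRBB) = { 0,1/2,3/4,7/8,29/32,59/64 | 15/16,1 } -> 119/128
val(BRBBBRBBB) = { 0,1/2,3/4,7/8,29/32,59/64,119/128 | 15/16,1 } -> 239/256
val(BRBBBRBBBR) = { 0,1/2,3/4,7/8,29/32,59/64,119/128 | 239/256,15/16,1 } -> 477/512
val(BRBBBRBBBRR) = { 0,1/2,3/4,7/8,29/32,59/64,119/128 | 477/512,239/256,15/16,1 } -> 953/1024
val(BRBBBRBBBRRB) = { 0,1/2,3/4,7/8,29/32,59/64,119/128,953/1024 | 477/512,239/256,15/16,1 } -> 1907/2048
val(BRBBBRBBBRRBR) = { 0,1/2,3/4,7/8,29/32,59/64,119/128,953/1024 | 1907/2048,477/512,239/256,15/16,1 } -> 3813/4096
val(BRBBBRBBBRRBRB) = { 0,1/2,3/4,7/8,29/32,59/64,119/128,953/1024,3813/4096 | 1907/2048,477/512,239/256,15/16,1 } -> 7627/8192
val(BRBBBRBBBRRBRBR) = { 0,1/2,3/4,7/8,29/32,59/64,119/128,953/1024,3813/4096 | 7627/8192,1907/2048,477/512,239/256,15/16,1 } -> 15253/16384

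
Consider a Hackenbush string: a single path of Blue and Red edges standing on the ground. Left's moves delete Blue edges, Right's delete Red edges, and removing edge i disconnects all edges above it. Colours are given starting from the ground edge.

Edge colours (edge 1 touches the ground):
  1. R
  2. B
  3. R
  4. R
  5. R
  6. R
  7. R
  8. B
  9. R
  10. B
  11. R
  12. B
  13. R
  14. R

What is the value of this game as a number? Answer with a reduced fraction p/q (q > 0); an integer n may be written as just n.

Prefix values for R B R R R R R B R B R B R R via {L|R} + simplicity:
edge 1 of 14 (R): { · | 0 } = -1
edge 2 of 14 (B): { -1 | 0 } = -1/2
edge 3 of 14 (R): { -1 | -1/2 0 } = -3/4
edge 4 of 14 (R): { -1 | -3/4 -1/2 0 } = -7/8
edge 5 of 14 (R): { -1 | -7/8 -3/4 -1/2 0 } = -15/16
edge 6 of 14 (R): { -1 | -15/16 -7/8 -3/4 -1/2 0 } = -31/32
edge 7 of 14 (R): { -1 | -31/32 -15/16 -7/8 -3/4 -1/2 0 } = -63/64
edge 8 of 14 (B): { -1 -63/64 | -31/32 -15/16 -7/8 -3/4 -1/2 0 } = -125/128
edge 9 of 14 (R): { -1 -63/64 | -125/128 -31/32 -15/16 -7/8 -3/4 -1/2 0 } = -251/256
edge 10 of 14 (B): { -1 -63/64 -251/256 | -125/128 -31/32 -15/16 -7/8 -3/4 -1/2 0 } = -501/512
edge 11 of 14 (R): { -1 -63/64 -251/256 | -501/512 -125/128 -31/32 -15/16 -7/8 -3/4 -1/2 0 } = -1003/1024
edge 12 of 14 (B): { -1 -63/64 -251/256 -1003/1024 | -501/512 -125/128 -31/32 -15/16 -7/8 -3/4 -1/2 0 } = -2005/2048
edge 13 of 14 (R): { -1 -63/64 -251/256 -1003/1024 | -2005/2048 -501/512 -125/128 -31/32 -15/16 -7/8 -3/4 -1/2 0 } = -4011/4096
edge 14 of 14 (R): { -1 -63/64 -251/256 -1003/1024 | -4011/4096 -2005/2048 -501/512 -125/128 -31/32 -15/16 -7/8 -3/4 -1/2 0 } = -8023/8192

-8023/8192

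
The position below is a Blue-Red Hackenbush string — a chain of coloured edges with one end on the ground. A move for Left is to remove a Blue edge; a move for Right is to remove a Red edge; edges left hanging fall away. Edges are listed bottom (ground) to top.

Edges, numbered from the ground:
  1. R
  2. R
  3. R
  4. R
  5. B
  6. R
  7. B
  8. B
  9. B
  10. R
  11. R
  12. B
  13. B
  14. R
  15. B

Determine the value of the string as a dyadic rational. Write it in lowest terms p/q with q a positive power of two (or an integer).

-7269/2048

Prefix values for R R R R B R B B B R R B B R B via {L|R} + simplicity:
1 of 15 · R · max L −∞ · min R 0 — -1
2 of 15 · RR · max L −∞ · min R -1 — -2
3 of 15 · RRR · max L −∞ · min R -2 — -3
4 of 15 · RRRR · max L −∞ · min R -3 — -4
5 of 15 · RRRRB · max L -4 · min R -3 — -7/2
6 of 15 · RRRRBR · max L -4 · min R -7/2 — -15/4
7 of 15 · RRRRBRB · max L -15/4 · min R -7/2 — -29/8
8 of 15 · RRRRBRBB · max L -29/8 · min R -7/2 — -57/16
9 of 15 · RRRRBRBBB · max L -57/16 · min R -7/2 — -113/32
10 of 15 · RRRRBRBBBR · max L -57/16 · min R -113/32 — -227/64
11 of 15 · RRRRBRBBBRR · max L -57/16 · min R -227/64 — -455/128
12 of 15 · RRRRBRBBBRRB · max L -455/128 · min R -227/64 — -909/256
13 of 15 · RRRRBRBBBRRBB · max L -909/256 · min R -227/64 — -1817/512
14 of 15 · RRRRBRBBBRRBBR · max L -909/256 · min R -1817/512 — -3635/1024
15 of 15 · RRRRBRBBBRRBBRB · max L -3635/1024 · min R -1817/512 — -7269/2048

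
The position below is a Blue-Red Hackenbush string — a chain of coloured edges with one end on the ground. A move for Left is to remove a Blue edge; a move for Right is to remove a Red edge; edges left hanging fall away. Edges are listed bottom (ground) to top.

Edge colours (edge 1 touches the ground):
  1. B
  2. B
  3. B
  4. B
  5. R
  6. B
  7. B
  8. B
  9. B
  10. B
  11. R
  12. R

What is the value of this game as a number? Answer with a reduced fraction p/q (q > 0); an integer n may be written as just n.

1017/256

B: Left { 0 }, Right { — } → simplest 1
BB: Left { 0; 1 }, Right { — } → simplest 2
BBB: Left { 0; 1; 2 }, Right { — } → simplest 3
BBBB: Left { 0; 1; 2; 3 }, Right { — } → simplest 4
BBBBR: Left { 0; 1; 2; 3 }, Right { 4 } → simplest 7/2
BBBBRB: Left { 0; 1; 2; 3; 7/2 }, Right { 4 } → simplest 15/4
BBBBRBB: Left { 0; 1; 2; 3; 7/2; 15/4 }, Right { 4 } → simplest 31/8
BBBBRBBB: Left { 0; 1; 2; 3; 7/2; 15/4; 31/8 }, Right { 4 } → simplest 63/16
BBBBRBBBB: Left { 0; 1; 2; 3; 7/2; 15/4; 31/8; 63/16 }, Right { 4 } → simplest 127/32
BBBBRBBBBB: Left { 0; 1; 2; 3; 7/2; 15/4; 31/8; 63/16; 127/32 }, Right { 4 } → simplest 255/64
BBBBRBBBBBR: Left { 0; 1; 2; 3; 7/2; 15/4; 31/8; 63/16; 127/32 }, Right { 255/64; 4 } → simplest 509/128
BBBBRBBBBBRR: Left { 0; 1; 2; 3; 7/2; 15/4; 31/8; 63/16; 127/32 }, Right { 509/128; 255/64; 4 } → simplest 1017/256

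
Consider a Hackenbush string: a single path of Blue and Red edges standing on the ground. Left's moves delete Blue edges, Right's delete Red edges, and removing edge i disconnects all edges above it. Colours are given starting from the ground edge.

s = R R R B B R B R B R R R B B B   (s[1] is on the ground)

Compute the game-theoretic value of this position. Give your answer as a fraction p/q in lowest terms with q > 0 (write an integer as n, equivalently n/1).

edge 1 of 15 (R): { ∅ | 0 } gives -1
edge 2 of 15 (R): { ∅ | -1,0 } gives -2
edge 3 of 15 (R): { ∅ | -2,-1,0 } gives -3
edge 4 of 15 (B): { -3 | -2,-1,0 } gives -5/2
edge 5 of 15 (B): { -3,-5/2 | -2,-1,0 } gives -9/4
edge 6 of 15 (R): { -3,-5/2 | -9/4,-2,-1,0 } gives -19/8
edge 7 of 15 (B): { -3,-5/2,-19/8 | -9/4,-2,-1,0 } gives -37/16
edge 8 of 15 (R): { -3,-5/2,-19/8 | -37/16,-9/4,-2,-1,0 } gives -75/32
edge 9 of 15 (B): { -3,-5/2,-19/8,-75/32 | -37/16,-9/4,-2,-1,0 } gives -149/64
edge 10 of 15 (R): { -3,-5/2,-19/8,-75/32 | -149/64,-37/16,-9/4,-2,-1,0 } gives -299/128
edge 11 of 15 (R): { -3,-5/2,-19/8,-75/32 | -299/128,-149/64,-37/16,-9/4,-2,-1,0 } gives -599/256
edge 12 of 15 (R): { -3,-5/2,-19/8,-75/32 | -599/256,-299/128,-149/64,-37/16,-9/4,-2,-1,0 } gives -1199/512
edge 13 of 15 (B): { -3,-5/2,-19/8,-75/32,-1199/512 | -599/256,-299/128,-149/64,-37/16,-9/4,-2,-1,0 } gives -2397/1024
edge 14 of 15 (B): { -3,-5/2,-19/8,-75/32,-1199/512,-2397/1024 | -599/256,-299/128,-149/64,-37/16,-9/4,-2,-1,0 } gives -4793/2048
edge 15 of 15 (B): { -3,-5/2,-19/8,-75/32,-1199/512,-2397/1024,-4793/2048 | -599/256,-299/128,-149/64,-37/16,-9/4,-2,-1,0 } gives -9585/4096

-9585/4096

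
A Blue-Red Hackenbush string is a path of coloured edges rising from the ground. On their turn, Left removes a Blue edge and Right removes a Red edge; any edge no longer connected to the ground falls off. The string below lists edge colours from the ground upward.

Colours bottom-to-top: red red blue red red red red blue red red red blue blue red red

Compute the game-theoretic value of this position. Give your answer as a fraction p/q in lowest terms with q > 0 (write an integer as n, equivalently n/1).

1 of 15 · r · max L −∞ · min R 0 — -1
2 of 15 · rr · max L −∞ · min R -1 — -2
3 of 15 · rrb · max L -2 · min R -1 — -3/2
4 of 15 · rrbr · max L -2 · min R -3/2 — -7/4
5 of 15 · rrbrr · max L -2 · min R -7/4 — -15/8
6 of 15 · rrbrrr · max L -2 · min R -15/8 — -31/16
7 of 15 · rrbrrrr · max L -2 · min R -31/16 — -63/32
8 of 15 · rrbrrrrb · max L -63/32 · min R -31/16 — -125/64
9 of 15 · rrbrrrrbr · max L -63/32 · min R -125/64 — -251/128
10 of 15 · rrbrrrrbrr · max L -63/32 · min R -251/128 — -503/256
11 of 15 · rrbrrrrbrrr · max L -63/32 · min R -503/256 — -1007/512
12 of 15 · rrbrrrrbrrrb · max L -1007/512 · min R -503/256 — -2013/1024
13 of 15 · rrbrrrrbrrrbb · max L -2013/1024 · min R -503/256 — -4025/2048
14 of 15 · rrbrrrrbrrrbbr · max L -2013/1024 · min R -4025/2048 — -8051/4096
15 of 15 · rrbrrrrbrrrbbrr · max L -2013/1024 · min R -8051/4096 — -16103/8192

-16103/8192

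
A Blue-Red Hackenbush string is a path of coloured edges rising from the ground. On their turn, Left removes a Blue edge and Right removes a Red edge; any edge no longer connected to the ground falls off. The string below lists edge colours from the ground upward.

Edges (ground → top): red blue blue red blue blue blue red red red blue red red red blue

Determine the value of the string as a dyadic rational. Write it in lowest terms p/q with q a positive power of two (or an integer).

Recurse on prefixes of the 15-edge string red blue blue red blue blue blue red red red blue red red red blue:
r: Left { none }, Right { 0 } — simplest -1
rb: Left { -1 }, Right { 0 } — simplest -1/2
rbb: Left { -1 -1/2 }, Right { 0 } — simplest -1/4
rbbr: Left { -1 -1/2 }, Right { -1/4 0 } — simplest -3/8
rbbrb: Left { -1 -1/2 -3/8 }, Right { -1/4 0 } — simplest -5/16
rbbrbb: Left { -1 -1/2 -3/8 -5/16 }, Right { -1/4 0 } — simplest -9/32
rbbrbbb: Left { -1 -1/2 -3/8 -5/16 -9/32 }, Right { -1/4 0 } — simplest -17/64
rbbrbbbr: Left { -1 -1/2 -3/8 -5/16 -9/32 }, Right { -17/64 -1/4 0 } — simplest -35/128
rbbrbbbrr: Left { -1 -1/2 -3/8 -5/16 -9/32 }, Right { -35/128 -17/64 -1/4 0 } — simplest -71/256
rbbrbbbrrr: Left { -1 -1/2 -3/8 -5/16 -9/32 }, Right { -71/256 -35/128 -17/64 -1/4 0 } — simplest -143/512
rbbrbbbrrrb: Left { -1 -1/2 -3/8 -5/16 -9/32 -143/512 }, Right { -71/256 -35/128 -17/64 -1/4 0 } — simplest -285/1024
rbbrbbbrrrbr: Left { -1 -1/2 -3/8 -5/16 -9/32 -143/512 }, Right { -285/1024 -71/256 -35/128 -17/64 -1/4 0 } — simplest -571/2048
rbbrbbbrrrbrr: Left { -1 -1/2 -3/8 -5/16 -9/32 -143/512 }, Right { -571/2048 -285/1024 -71/256 -35/128 -17/64 -1/4 0 } — simplest -1143/4096
rbbrbbbrrrbrrr: Left { -1 -1/2 -3/8 -5/16 -9/32 -143/512 }, Right { -1143/4096 -571/2048 -285/1024 -71/256 -35/128 -17/64 -1/4 0 } — simplest -2287/8192
rbbrbbbrrrbrrrb: Left { -1 -1/2 -3/8 -5/16 -9/32 -143/512 -2287/8192 }, Right { -1143/4096 -571/2048 -285/1024 -71/256 -35/128 -17/64 -1/4 0 } — simplest -4573/16384

-4573/16384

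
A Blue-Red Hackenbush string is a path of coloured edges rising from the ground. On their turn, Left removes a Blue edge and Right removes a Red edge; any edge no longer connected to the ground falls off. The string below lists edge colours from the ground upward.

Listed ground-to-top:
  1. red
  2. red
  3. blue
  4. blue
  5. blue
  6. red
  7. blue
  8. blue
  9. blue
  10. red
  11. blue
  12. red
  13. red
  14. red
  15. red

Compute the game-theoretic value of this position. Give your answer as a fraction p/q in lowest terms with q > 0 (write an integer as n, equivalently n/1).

-9311/8192

Build G(s[:k]) for k = 1..15, string s = red red blue blue blue red blue blue blue red blue red red red red.
edge 1 of 15 (red): { none | 0 } => -1
edge 2 of 15 (red): { none | -1; 0 } => -2
edge 3 of 15 (blue): { -2 | -1; 0 } => -3/2
edge 4 of 15 (blue): { -2; -3/2 | -1; 0 } => -5/4
edge 5 of 15 (blue): { -2; -3/2; -5/4 | -1; 0 } => -9/8
edge 6 of 15 (red): { -2; -3/2; -5/4 | -9/8; -1; 0 } => -19/16
edge 7 of 15 (blue): { -2; -3/2; -5/4; -19/16 | -9/8; -1; 0 } => -37/32
edge 8 of 15 (blue): { -2; -3/2; -5/4; -19/16; -37/32 | -9/8; -1; 0 } => -73/64
edge 9 of 15 (blue): { -2; -3/2; -5/4; -19/16; -37/32; -73/64 | -9/8; -1; 0 } => -145/128
edge 10 of 15 (red): { -2; -3/2; -5/4; -19/16; -37/32; -73/64 | -145/128; -9/8; -1; 0 } => -291/256
edge 11 of 15 (blue): { -2; -3/2; -5/4; -19/16; -37/32; -73/64; -291/256 | -145/128; -9/8; -1; 0 } => -581/512
edge 12 of 15 (red): { -2; -3/2; -5/4; -19/16; -37/32; -73/64; -291/256 | -581/512; -145/128; -9/8; -1; 0 } => -1163/1024
edge 13 of 15 (red): { -2; -3/2; -5/4; -19/16; -37/32; -73/64; -291/256 | -1163/1024; -581/512; -145/128; -9/8; -1; 0 } => -2327/2048
edge 14 of 15 (red): { -2; -3/2; -5/4; -19/16; -37/32; -73/64; -291/256 | -2327/2048; -1163/1024; -581/512; -145/128; -9/8; -1; 0 } => -4655/4096
edge 15 of 15 (red): { -2; -3/2; -5/4; -19/16; -37/32; -73/64; -291/256 | -4655/4096; -2327/2048; -1163/1024; -581/512; -145/128; -9/8; -1; 0 } => -9311/8192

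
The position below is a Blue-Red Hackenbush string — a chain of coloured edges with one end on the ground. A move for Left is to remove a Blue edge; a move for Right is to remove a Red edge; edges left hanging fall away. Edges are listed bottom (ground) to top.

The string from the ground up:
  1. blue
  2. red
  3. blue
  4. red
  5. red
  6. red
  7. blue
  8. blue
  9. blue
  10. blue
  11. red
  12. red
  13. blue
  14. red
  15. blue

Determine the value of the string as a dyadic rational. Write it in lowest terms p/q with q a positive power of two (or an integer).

9163/16384

value(b) = { 0 | (no moves) } = 1
value(br) = { 0 | 1 } = 1/2
value(brb) = { 0; 1/2 | 1 } = 3/4
value(brbr) = { 0; 1/2 | 3/4; 1 } = 5/8
value(brbrr) = { 0; 1/2 | 5/8; 3/4; 1 } = 9/16
value(brbrrr) = { 0; 1/2 | 9/16; 5/8; 3/4; 1 } = 17/32
value(brbrrrb) = { 0; 1/2; 17/32 | 9/16; 5/8; 3/4; 1 } = 35/64
value(brbrrrbb) = { 0; 1/2; 17/32; 35/64 | 9/16; 5/8; 3/4; 1 } = 71/128
value(brbrrrbbb) = { 0; 1/2; 17/32; 35/64; 71/128 | 9/16; 5/8; 3/4; 1 } = 143/256
value(brbrrrbbbb) = { 0; 1/2; 17/32; 35/64; 71/128; 143/256 | 9/16; 5/8; 3/4; 1 } = 287/512
value(brbrrrbbbbr) = { 0; 1/2; 17/32; 35/64; 71/128; 143/256 | 287/512; 9/16; 5/8; 3/4; 1 } = 573/1024
value(brbrrrbbbbrr) = { 0; 1/2; 17/32; 35/64; 71/128; 143/256 | 573/1024; 287/512; 9/16; 5/8; 3/4; 1 } = 1145/2048
value(brbrrrbbbbrrb) = { 0; 1/2; 17/32; 35/64; 71/128; 143/256; 1145/2048 | 573/1024; 287/512; 9/16; 5/8; 3/4; 1 } = 2291/4096
value(brbrrrbbbbrrbr) = { 0; 1/2; 17/32; 35/64; 71/128; 143/256; 1145/2048 | 2291/4096; 573/1024; 287/512; 9/16; 5/8; 3/4; 1 } = 4581/8192
value(brbrrrbbbbrrbrb) = { 0; 1/2; 17/32; 35/64; 71/128; 143/256; 1145/2048; 4581/8192 | 2291/4096; 573/1024; 287/512; 9/16; 5/8; 3/4; 1 } = 9163/16384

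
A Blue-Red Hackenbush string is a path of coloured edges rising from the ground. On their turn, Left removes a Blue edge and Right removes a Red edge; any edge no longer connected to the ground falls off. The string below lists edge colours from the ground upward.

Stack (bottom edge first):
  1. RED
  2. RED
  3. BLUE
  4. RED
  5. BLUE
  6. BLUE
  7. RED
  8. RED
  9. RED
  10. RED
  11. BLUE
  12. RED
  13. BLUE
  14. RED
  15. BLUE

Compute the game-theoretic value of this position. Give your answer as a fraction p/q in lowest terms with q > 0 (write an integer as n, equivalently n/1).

-13269/8192

Build G(s[:k]) for k = 1..15, string s = RED RED BLUE RED BLUE BLUE RED RED RED RED BLUE RED BLUE RED BLUE.
edge 1 of 15 (RED): { (no moves) | 0 } so -1
edge 2 of 15 (RED): { (no moves) | -1 0 } so -2
edge 3 of 15 (BLUE): { -2 | -1 0 } so -3/2
edge 4 of 15 (RED): { -2 | -3/2 -1 0 } so -7/4
edge 5 of 15 (BLUE): { -2 -7/4 | -3/2 -1 0 } so -13/8
edge 6 of 15 (BLUE): { -2 -7/4 -13/8 | -3/2 -1 0 } so -25/16
edge 7 of 15 (RED): { -2 -7/4 -13/8 | -25/16 -3/2 -1 0 } so -51/32
edge 8 of 15 (RED): { -2 -7/4 -13/8 | -51/32 -25/16 -3/2 -1 0 } so -103/64
edge 9 of 15 (RED): { -2 -7/4 -13/8 | -103/64 -51/32 -25/16 -3/2 -1 0 } so -207/128
edge 10 of 15 (RED): { -2 -7/4 -13/8 | -207/128 -103/64 -51/32 -25/16 -3/2 -1 0 } so -415/256
edge 11 of 15 (BLUE): { -2 -7/4 -13/8 -415/256 | -207/128 -103/64 -51/32 -25/16 -3/2 -1 0 } so -829/512
edge 12 of 15 (RED): { -2 -7/4 -13/8 -415/256 | -829/512 -207/128 -103/64 -51/32 -25/16 -3/2 -1 0 } so -1659/1024
edge 13 of 15 (BLUE): { -2 -7/4 -13/8 -415/256 -1659/1024 | -829/512 -207/128 -103/64 -51/32 -25/16 -3/2 -1 0 } so -3317/2048
edge 14 of 15 (RED): { -2 -7/4 -13/8 -415/256 -1659/1024 | -3317/2048 -829/512 -207/128 -103/64 -51/32 -25/16 -3/2 -1 0 } so -6635/4096
edge 15 of 15 (BLUE): { -2 -7/4 -13/8 -415/256 -1659/1024 -6635/4096 | -3317/2048 -829/512 -207/128 -103/64 -51/32 -25/16 -3/2 -1 0 } so -13269/8192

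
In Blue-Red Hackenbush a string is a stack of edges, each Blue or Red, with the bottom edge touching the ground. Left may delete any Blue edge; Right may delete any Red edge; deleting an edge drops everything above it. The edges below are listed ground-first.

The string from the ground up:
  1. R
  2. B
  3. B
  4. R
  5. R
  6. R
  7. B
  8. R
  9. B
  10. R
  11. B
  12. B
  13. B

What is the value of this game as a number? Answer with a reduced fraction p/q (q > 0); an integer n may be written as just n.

-1873/4096

1 of 13 · R · max L −∞ · min R 0 — -1
2 of 13 · RB · max L -1 · min R 0 — -1/2
3 of 13 · RBB · max L -1/2 · min R 0 — -1/4
4 of 13 · RBBR · max L -1/2 · min R -1/4 — -3/8
5 of 13 · RBBRR · max L -1/2 · min R -3/8 — -7/16
6 of 13 · RBBRRR · max L -1/2 · min R -7/16 — -15/32
7 of 13 · RBBRRRB · max L -15/32 · min R -7/16 — -29/64
8 of 13 · RBBRRRBR · max L -15/32 · min R -29/64 — -59/128
9 of 13 · RBBRRRBRB · max L -59/128 · min R -29/64 — -117/256
10 of 13 · RBBRRRBRBR · max L -59/128 · min R -117/256 — -235/512
11 of 13 · RBBRRRBRBRB · max L -235/512 · min R -117/256 — -469/1024
12 of 13 · RBBRRRBRBRBB · max L -469/1024 · min R -117/256 — -937/2048
13 of 13 · RBBRRRBRBRBBB · max L -937/2048 · min R -117/256 — -1873/4096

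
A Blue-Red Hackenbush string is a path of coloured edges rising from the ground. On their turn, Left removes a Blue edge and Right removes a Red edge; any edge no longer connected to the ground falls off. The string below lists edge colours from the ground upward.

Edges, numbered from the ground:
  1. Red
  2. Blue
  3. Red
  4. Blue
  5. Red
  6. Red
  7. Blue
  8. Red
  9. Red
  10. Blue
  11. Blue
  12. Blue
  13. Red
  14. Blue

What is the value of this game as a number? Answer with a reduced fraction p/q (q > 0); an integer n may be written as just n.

Prefix values for Red Blue Red Blue Red Red Blue Red Red Blue Blue Blue Red Blue via {L|R} + simplicity:
step 1: add Red to get R; options L={ — } R={ 0 } ⇒ -1
step 2: add Blue to get RB; options L={ -1 } R={ 0 } ⇒ -1/2
step 3: add Red to get RBR; options L={ -1 } R={ -1/2; 0 } ⇒ -3/4
step 4: add Blue to get RBRB; options L={ -1; -3/4 } R={ -1/2; 0 } ⇒ -5/8
step 5: add Red to get RBRBR; options L={ -1; -3/4 } R={ -5/8; -1/2; 0 } ⇒ -11/16
step 6: add Red to get RBRBRR; options L={ -1; -3/4 } R={ -11/16; -5/8; -1/2; 0 } ⇒ -23/32
step 7: add Blue to get RBRBRRB; options L={ -1; -3/4; -23/32 } R={ -11/16; -5/8; -1/2; 0 } ⇒ -45/64
step 8: add Red to get RBRBRRBR; options L={ -1; -3/4; -23/32 } R={ -45/64; -11/16; -5/8; -1/2; 0 } ⇒ -91/128
step 9: add Red to get RBRBRRBRR; options L={ -1; -3/4; -23/32 } R={ -91/128; -45/64; -11/16; -5/8; -1/2; 0 } ⇒ -183/256
step 10: add Blue to get RBRBRRBRRB; options L={ -1; -3/4; -23/32; -183/256 } R={ -91/128; -45/64; -11/16; -5/8; -1/2; 0 } ⇒ -365/512
step 11: add Blue to get RBRBRRBRRBB; options L={ -1; -3/4; -23/32; -183/256; -365/512 } R={ -91/128; -45/64; -11/16; -5/8; -1/2; 0 } ⇒ -729/1024
step 12: add Blue to get RBRBRRBRRBBB; options L={ -1; -3/4; -23/32; -183/256; -365/512; -729/1024 } R={ -91/128; -45/64; -11/16; -5/8; -1/2; 0 } ⇒ -1457/2048
step 13: add Red to get RBRBRRBRRBBBR; options L={ -1; -3/4; -23/32; -183/256; -365/512; -729/1024 } R={ -1457/2048; -91/128; -45/64; -11/16; -5/8; -1/2; 0 } ⇒ -2915/4096
step 14: add Blue to get RBRBRRBRRBBBRB; options L={ -1; -3/4; -23/32; -183/256; -365/512; -729/1024; -2915/4096 } R={ -1457/2048; -91/128; -45/64; -11/16; -5/8; -1/2; 0 } ⇒ -5829/8192

-5829/8192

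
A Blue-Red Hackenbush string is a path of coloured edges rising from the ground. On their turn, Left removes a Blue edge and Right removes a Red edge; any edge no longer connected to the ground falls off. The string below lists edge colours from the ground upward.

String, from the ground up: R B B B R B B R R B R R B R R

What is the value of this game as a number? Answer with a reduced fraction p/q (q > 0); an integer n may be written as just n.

step 1: add R to get R; options L={  } R={ 0 } so -1
step 2: add B to get RB; options L={ -1 } R={ 0 } so -1/2
step 3: add B to get RBB; options L={ -1,-1/2 } R={ 0 } so -1/4
step 4: add B to get RBBB; options L={ -1,-1/2,-1/4 } R={ 0 } so -1/8
step 5: add R to get RBBBR; options L={ -1,-1/2,-1/4 } R={ -1/8,0 } so -3/16
step 6: add B to get RBBBRB; options L={ -1,-1/2,-1/4,-3/16 } R={ -1/8,0 } so -5/32
step 7: add B to get RBBBRBB; options L={ -1,-1/2,-1/4,-3/16,-5/32 } R={ -1/8,0 } so -9/64
step 8: add R to get RBBBRBBR; options L={ -1,-1/2,-1/4,-3/16,-5/32 } R={ -9/64,-1/8,0 } so -19/128
step 9: add R to get RBBBRBBRR; options L={ -1,-1/2,-1/4,-3/16,-5/32 } R={ -19/128,-9/64,-1/8,0 } so -39/256
step 10: add B to get RBBBRBBRRB; options L={ -1,-1/2,-1/4,-3/16,-5/32,-39/256 } R={ -19/128,-9/64,-1/8,0 } so -77/512
step 11: add R to get RBBBRBBRRBR; options L={ -1,-1/2,-1/4,-3/16,-5/32,-39/256 } R={ -77/512,-19/128,-9/64,-1/8,0 } so -155/1024
step 12: add R to get RBBBRBBRRBRR; options L={ -1,-1/2,-1/4,-3/16,-5/32,-39/256 } R={ -155/1024,-77/512,-19/128,-9/64,-1/8,0 } so -311/2048
step 13: add B to get RBBBRBBRRBRRB; options L={ -1,-1/2,-1/4,-3/16,-5/32,-39/256,-311/2048 } R={ -155/1024,-77/512,-19/128,-9/64,-1/8,0 } so -621/4096
step 14: add R to get RBBBRBBRRBRRBR; options L={ -1,-1/2,-1/4,-3/16,-5/32,-39/256,-311/2048 } R={ -621/4096,-155/1024,-77/512,-19/128,-9/64,-1/8,0 } so -1243/8192
step 15: add R to get RBBBRBBRRBRRBRR; options L={ -1,-1/2,-1/4,-3/16,-5/32,-39/256,-311/2048 } R={ -1243/8192,-621/4096,-155/1024,-77/512,-19/128,-9/64,-1/8,0 } so -2487/16384

-2487/16384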